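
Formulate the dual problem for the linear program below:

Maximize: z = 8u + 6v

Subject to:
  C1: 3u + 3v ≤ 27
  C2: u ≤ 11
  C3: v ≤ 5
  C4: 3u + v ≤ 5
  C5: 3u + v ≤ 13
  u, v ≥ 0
Minimize: z = 27y1 + 11y2 + 5y3 + 5y4 + 13y5

Subject to:
  C1: -3y1 - y2 - 3y4 - 3y5 ≤ -8
  C2: -3y1 - y3 - y4 - y5 ≤ -6
  y1, y2, y3, y4, y5 ≥ 0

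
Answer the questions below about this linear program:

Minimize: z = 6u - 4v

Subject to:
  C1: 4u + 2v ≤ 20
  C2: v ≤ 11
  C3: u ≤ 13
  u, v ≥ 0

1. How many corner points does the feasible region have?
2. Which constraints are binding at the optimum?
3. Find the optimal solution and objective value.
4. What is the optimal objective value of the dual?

1. 3
2. C1, u ≥ 0
3. u = 0, v = 10, z = -40
4. -40 (by strong duality, equal to the primal optimum)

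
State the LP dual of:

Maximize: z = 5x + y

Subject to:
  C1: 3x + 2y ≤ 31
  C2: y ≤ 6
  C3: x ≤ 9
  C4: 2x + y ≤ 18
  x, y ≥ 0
Minimize: z = 31y1 + 6y2 + 9y3 + 18y4

Subject to:
  C1: -3y1 - y3 - 2y4 ≤ -5
  C2: -2y1 - y2 - y4 ≤ -1
  y1, y2, y3, y4 ≥ 0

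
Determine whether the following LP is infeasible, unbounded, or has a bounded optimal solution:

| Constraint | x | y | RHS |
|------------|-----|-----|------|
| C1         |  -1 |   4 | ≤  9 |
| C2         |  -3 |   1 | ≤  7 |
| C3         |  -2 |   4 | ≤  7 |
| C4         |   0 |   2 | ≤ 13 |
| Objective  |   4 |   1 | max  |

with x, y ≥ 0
Feasible point: (0, 0) satisfies every constraint, so the LP is feasible.
Direction d = (1, 0): for each constraint row a, a·d ≤ 0 —
  (-1)(1) + (4)(0) = -1 ≤ 0
  (-3)(1) + (1)(0) = -3 ≤ 0
  (-2)(1) + (4)(0) = -2 ≤ 0
  (0)(1) + (2)(0) = 0 ≤ 0
and d ≥ 0, so (0, 0) + t·d stays feasible for every t ≥ 0. Along this ray z = 4x + y changes by 4 per unit t, so z → +∞.

Unbounded: there is a feasible ray along which z → +∞.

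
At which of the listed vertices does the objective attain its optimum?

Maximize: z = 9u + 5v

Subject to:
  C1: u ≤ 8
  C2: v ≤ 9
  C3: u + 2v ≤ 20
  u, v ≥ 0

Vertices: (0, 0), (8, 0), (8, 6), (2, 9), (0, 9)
(8, 6) with z = 102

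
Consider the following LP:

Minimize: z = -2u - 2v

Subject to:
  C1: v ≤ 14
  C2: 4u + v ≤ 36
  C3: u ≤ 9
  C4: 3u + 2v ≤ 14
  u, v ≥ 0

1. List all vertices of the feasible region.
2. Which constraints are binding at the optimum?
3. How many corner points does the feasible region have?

1. (0, 0), (4.667, 0), (0, 7)
2. C4, u ≥ 0
3. 3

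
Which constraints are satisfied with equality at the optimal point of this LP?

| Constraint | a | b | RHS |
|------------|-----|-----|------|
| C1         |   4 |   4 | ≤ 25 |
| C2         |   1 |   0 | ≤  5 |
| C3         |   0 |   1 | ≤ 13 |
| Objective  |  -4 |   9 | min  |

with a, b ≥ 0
Optimal: a = 5, b = 0
Binding: C2, b ≥ 0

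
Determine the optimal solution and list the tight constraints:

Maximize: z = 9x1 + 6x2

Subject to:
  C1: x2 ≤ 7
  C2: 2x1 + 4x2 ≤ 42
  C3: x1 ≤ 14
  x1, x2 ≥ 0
Optimal: x1 = 14, x2 = 3.5
Binding: C2, C3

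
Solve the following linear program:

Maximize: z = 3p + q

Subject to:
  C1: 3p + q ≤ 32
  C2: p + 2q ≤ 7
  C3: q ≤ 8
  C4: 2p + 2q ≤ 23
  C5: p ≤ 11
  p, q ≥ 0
p = 7, q = 0, z = 21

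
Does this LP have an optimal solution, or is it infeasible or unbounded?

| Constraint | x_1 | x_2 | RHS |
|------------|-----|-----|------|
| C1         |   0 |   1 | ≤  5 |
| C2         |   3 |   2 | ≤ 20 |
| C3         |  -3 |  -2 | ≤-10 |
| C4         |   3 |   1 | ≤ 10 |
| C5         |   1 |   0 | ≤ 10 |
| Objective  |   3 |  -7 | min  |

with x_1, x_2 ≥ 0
The point (0, 5) satisfies every constraint, so the LP is feasible; the constraints give x_1 ≤ 10 and x_2 ≤ 5, which with x_1, x_2 ≥ 0 keep the feasible region inside a bounded box. A feasible, bounded LP attains a finite optimum at a vertex.

Evaluating z = 3x_1 - 7x_2 at each vertex:
  (3.333, 0): z = 10
  (1.667, 5): z = -30
  (0, 5): z = -35

Feasible with finite optimum z* = -35 at (0, 5).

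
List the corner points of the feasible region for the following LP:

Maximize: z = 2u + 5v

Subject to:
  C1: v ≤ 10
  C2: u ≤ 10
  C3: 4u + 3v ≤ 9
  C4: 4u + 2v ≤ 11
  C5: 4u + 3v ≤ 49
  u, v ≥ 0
Each vertex is the intersection of two constraint boundaries that also satisfies all remaining constraints:
  u = 0 and v = 0 → (0, 0)
  4u + 3v = 9 and v = 0 → (2.25, 0)
  4u + 3v = 9 and u = 0 → (0, 3)

Vertices: (0, 0), (2.25, 0), (0, 3)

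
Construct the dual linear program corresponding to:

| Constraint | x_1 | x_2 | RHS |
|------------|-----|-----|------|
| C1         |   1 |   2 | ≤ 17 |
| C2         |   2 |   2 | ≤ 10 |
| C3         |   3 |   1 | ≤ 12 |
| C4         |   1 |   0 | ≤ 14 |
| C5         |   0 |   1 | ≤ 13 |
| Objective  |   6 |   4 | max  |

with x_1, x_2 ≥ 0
Minimize: z = 17y1 + 10y2 + 12y3 + 14y4 + 13y5

Subject to:
  C1: -y1 - 2y2 - 3y3 - y4 ≤ -6
  C2: -2y1 - 2y2 - y3 - y5 ≤ -4
  y1, y2, y3, y4, y5 ≥ 0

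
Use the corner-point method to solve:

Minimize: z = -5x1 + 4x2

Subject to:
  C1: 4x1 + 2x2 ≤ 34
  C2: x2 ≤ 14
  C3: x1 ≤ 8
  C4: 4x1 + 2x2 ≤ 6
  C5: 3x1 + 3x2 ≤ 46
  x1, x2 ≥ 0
Each vertex is the intersection of two constraint boundaries that also satisfies all remaining constraints:
  x1 = 0 and x2 = 0 → (0, 0)
  4x1 + 2x2 = 6 and x2 = 0 → (1.5, 0)
  4x1 + 2x2 = 6 and x1 = 0 → (0, 3)

Evaluating z = -5x1 + 4x2 at each vertex:
  (0, 0): z = 0
  (1.5, 0): z = -7.5
  (0, 3): z = 12

The minimum is at (1.5, 0) with z = -7.5.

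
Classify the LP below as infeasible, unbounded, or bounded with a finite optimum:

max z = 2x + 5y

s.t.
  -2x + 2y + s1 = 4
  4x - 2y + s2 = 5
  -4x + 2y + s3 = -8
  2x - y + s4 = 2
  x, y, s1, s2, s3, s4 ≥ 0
The row 4x - 2y + s2 = 5 with s2 ≥ 0 requires 4x - 2y ≤ 5, while the row -4x + 2y + s3 = -8 with s3 ≥ 0 is equivalent to 4x - 2y ≥ 8. Together they would need 8 ≤ 4x - 2y ≤ 5, which is impossible since 8 > 5. No point satisfies all constraints.

The feasible region is empty; the LP is infeasible.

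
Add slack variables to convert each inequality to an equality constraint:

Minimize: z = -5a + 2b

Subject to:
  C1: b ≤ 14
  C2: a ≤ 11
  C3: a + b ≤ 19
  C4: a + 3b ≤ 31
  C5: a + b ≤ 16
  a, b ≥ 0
min z = -5a + 2b

s.t.
  b + s1 = 14
  a + s2 = 11
  a + b + s3 = 19
  a + 3b + s4 = 31
  a + b + s5 = 16
  a, b, s1, s2, s3, s4, s5 ≥ 0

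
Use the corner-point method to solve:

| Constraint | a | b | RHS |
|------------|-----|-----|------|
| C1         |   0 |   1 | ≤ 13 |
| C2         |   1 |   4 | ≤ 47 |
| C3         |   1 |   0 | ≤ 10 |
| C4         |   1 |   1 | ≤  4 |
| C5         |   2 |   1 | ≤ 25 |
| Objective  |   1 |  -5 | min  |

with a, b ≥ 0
a = 0, b = 4, z = -20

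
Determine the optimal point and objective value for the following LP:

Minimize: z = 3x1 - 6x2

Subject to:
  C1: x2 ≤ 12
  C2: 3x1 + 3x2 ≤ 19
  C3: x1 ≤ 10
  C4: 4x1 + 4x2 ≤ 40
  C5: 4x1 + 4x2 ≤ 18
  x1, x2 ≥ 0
x1 = 0, x2 = 4.5, z = -27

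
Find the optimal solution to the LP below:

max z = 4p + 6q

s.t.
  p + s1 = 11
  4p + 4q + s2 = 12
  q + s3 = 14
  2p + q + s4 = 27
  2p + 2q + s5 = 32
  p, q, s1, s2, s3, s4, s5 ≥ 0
p = 0, q = 3, z = 18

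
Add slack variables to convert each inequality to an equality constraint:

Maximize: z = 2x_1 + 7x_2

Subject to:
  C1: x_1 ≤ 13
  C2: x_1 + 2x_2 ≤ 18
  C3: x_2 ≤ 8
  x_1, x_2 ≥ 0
max z = 2x_1 + 7x_2

s.t.
  x_1 + s1 = 13
  x_1 + 2x_2 + s2 = 18
  x_2 + s3 = 8
  x_1, x_2, s1, s2, s3 ≥ 0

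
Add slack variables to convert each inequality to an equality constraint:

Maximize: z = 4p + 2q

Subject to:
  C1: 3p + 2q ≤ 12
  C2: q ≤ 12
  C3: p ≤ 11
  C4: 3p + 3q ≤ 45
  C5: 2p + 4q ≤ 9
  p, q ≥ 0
max z = 4p + 2q

s.t.
  3p + 2q + s1 = 12
  q + s2 = 12
  p + s3 = 11
  3p + 3q + s4 = 45
  2p + 4q + s5 = 9
  p, q, s1, s2, s3, s4, s5 ≥ 0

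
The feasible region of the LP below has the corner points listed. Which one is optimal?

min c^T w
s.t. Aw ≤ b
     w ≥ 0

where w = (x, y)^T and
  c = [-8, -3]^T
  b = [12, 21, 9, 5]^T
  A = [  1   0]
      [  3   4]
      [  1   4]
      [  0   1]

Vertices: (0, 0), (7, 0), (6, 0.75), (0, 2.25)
(7, 0) with z = -56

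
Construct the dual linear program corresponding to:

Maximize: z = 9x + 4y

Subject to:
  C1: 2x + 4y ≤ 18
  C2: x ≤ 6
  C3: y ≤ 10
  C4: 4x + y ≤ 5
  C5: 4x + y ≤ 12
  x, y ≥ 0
Minimize: z = 18y1 + 6y2 + 10y3 + 5y4 + 12y5

Subject to:
  C1: -2y1 - y2 - 4y4 - 4y5 ≤ -9
  C2: -4y1 - y3 - y4 - y5 ≤ -4
  y1, y2, y3, y4, y5 ≥ 0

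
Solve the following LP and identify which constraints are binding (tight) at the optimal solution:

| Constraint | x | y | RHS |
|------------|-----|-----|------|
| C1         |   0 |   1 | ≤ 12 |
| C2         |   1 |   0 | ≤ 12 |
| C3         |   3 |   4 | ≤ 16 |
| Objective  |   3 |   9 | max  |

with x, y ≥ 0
Optimal: x = 0, y = 4
Slack at optimum:
  C1: slack = 8
  C2: slack = 12
  C3: slack = 0 (binding)
  x ≥ 0: x = 0 (binding)
  y ≥ 0: y = 4
Binding constraints: C3, x ≥ 0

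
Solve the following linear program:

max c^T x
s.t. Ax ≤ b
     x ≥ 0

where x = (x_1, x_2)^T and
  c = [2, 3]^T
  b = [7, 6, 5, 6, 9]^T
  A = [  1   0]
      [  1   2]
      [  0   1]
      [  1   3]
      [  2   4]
x_1 = 4.5, x_2 = 0, z = 9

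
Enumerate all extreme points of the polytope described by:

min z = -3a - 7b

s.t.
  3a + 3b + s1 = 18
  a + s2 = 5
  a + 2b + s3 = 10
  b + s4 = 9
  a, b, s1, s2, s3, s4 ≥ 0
Each vertex is the intersection of two constraint boundaries that also satisfies all remaining constraints:
  a = 0 and b = 0 → (0, 0)
  a = 5 and b = 0 → (5, 0)
  3a + 3b = 18 and a = 5 → (5, 1)
  3a + 3b = 18 and a + 2b = 10 → (2, 4)
  a + 2b = 10 and a = 0 → (0, 5)

Vertices: (0, 0), (5, 0), (5, 1), (2, 4), (0, 5)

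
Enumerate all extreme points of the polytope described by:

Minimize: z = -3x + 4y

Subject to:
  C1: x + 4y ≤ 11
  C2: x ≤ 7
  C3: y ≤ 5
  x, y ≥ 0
Each vertex is the intersection of two constraint boundaries that also satisfies all remaining constraints:
  x = 0 and y = 0 → (0, 0)
  x = 7 and y = 0 → (7, 0)
  x + 4y = 11 and x = 7 → (7, 1)
  x + 4y = 11 and x = 0 → (0, 2.75)

Vertices: (0, 0), (7, 0), (7, 1), (0, 2.75)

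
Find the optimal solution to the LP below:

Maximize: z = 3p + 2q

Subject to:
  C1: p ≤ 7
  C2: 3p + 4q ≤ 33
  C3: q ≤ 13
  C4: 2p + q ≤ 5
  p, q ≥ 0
Each vertex is the intersection of two constraint boundaries that also satisfies all remaining constraints:
  p = 0 and q = 0 → (0, 0)
  2p + q = 5 and q = 0 → (2.5, 0)
  2p + q = 5 and p = 0 → (0, 5)

Evaluating z = 3p + 2q at each vertex:
  (0, 0): z = 0
  (2.5, 0): z = 7.5
  (0, 5): z = 10

The maximum is at (0, 5) with z = 10.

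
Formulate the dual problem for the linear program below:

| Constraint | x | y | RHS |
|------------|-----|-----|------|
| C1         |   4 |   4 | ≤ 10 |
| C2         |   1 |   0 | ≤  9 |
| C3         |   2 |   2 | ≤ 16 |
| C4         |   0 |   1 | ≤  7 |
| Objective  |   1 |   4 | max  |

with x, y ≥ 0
Minimize: z = 10y1 + 9y2 + 16y3 + 7y4

Subject to:
  C1: -4y1 - y2 - 2y3 ≤ -1
  C2: -4y1 - 2y3 - y4 ≤ -4
  y1, y2, y3, y4 ≥ 0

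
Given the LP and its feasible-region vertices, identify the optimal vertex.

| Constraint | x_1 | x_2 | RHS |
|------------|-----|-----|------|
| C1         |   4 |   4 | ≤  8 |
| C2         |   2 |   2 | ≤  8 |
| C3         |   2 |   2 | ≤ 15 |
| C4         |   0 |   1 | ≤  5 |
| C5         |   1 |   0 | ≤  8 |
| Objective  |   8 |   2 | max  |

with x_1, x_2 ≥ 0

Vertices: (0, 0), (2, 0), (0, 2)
(2, 0) with z = 16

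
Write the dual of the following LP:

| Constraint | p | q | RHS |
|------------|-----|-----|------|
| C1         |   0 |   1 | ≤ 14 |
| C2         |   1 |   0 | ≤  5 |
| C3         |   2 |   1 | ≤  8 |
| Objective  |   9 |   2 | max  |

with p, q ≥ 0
Minimize: z = 14y1 + 5y2 + 8y3

Subject to:
  C1: -y2 - 2y3 ≤ -9
  C2: -y1 - y3 ≤ -2
  y1, y2, y3 ≥ 0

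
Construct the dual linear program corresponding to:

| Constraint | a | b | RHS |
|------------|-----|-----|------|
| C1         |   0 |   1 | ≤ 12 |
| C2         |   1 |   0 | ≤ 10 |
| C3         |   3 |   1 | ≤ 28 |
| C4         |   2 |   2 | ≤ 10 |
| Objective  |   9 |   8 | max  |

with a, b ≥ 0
Minimize: z = 12y1 + 10y2 + 28y3 + 10y4

Subject to:
  C1: -y2 - 3y3 - 2y4 ≤ -9
  C2: -y1 - y3 - 2y4 ≤ -8
  y1, y2, y3, y4 ≥ 0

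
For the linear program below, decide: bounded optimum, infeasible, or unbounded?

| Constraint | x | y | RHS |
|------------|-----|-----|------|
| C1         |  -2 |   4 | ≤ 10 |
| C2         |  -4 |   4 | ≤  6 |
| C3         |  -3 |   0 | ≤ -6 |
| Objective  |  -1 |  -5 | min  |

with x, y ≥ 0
Feasible point: (2, 0) satisfies every constraint, so the LP is feasible.
Direction d = (1, 0): for each constraint row a, a·d ≤ 0 —
  (-2)(1) + (4)(0) = -2 ≤ 0
  (-4)(1) + (4)(0) = -4 ≤ 0
  (-3)(1) + (0)(0) = -3 ≤ 0
and d ≥ 0, so (2, 0) + t·d stays feasible for every t ≥ 0. Along this ray z = -x - 5y changes by -1 per unit t, so z → −∞.

Unbounded — the objective can decrease without bound over the feasible region.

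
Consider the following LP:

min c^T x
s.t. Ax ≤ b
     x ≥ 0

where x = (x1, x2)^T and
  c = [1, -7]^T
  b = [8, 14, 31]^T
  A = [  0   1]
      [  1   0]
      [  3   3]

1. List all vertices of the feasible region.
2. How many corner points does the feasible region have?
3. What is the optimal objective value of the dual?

1. (0, 0), (10.33, 0), (2.333, 8), (0, 8)
2. 4
3. -56 (by strong duality, equal to the primal optimum)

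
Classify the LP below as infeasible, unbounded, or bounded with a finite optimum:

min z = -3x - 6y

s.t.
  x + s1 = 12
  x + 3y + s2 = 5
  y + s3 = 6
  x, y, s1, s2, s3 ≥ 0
The point (5, 0) satisfies every constraint, so the LP is feasible; the constraints give x ≤ 12 and y ≤ 6, which with x, y ≥ 0 keep the feasible region inside a bounded box. A feasible, bounded LP attains a finite optimum at a vertex.

The LP has an optimal solution: (5, 0) with z = -15.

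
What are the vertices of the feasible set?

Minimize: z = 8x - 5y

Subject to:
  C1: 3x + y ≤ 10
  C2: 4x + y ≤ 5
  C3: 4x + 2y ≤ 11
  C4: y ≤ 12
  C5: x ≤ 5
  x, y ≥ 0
Each vertex is the intersection of two constraint boundaries that also satisfies all remaining constraints:
  x = 0 and y = 0 → (0, 0)
  4x + y = 5 and y = 0 → (1.25, 0)
  4x + y = 5 and x = 0 → (0, 5)

Vertices: (0, 0), (1.25, 0), (0, 5)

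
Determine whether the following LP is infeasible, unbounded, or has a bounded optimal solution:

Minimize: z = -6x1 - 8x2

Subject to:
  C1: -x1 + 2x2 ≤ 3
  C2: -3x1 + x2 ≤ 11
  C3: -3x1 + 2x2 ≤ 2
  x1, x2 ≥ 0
Feasible point: (0, 0) satisfies every constraint, so the LP is feasible.
Direction d = (1, 0): for each constraint row a, a·d ≤ 0 —
  (-1)(1) + (2)(0) = -1 ≤ 0
  (-3)(1) + (1)(0) = -3 ≤ 0
  (-3)(1) + (2)(0) = -3 ≤ 0
and d ≥ 0, so (0, 0) + t·d stays feasible for every t ≥ 0. Along this ray z = -6x1 - 8x2 changes by -6 per unit t, so z → −∞.

Unbounded: there is a feasible ray along which z → −∞.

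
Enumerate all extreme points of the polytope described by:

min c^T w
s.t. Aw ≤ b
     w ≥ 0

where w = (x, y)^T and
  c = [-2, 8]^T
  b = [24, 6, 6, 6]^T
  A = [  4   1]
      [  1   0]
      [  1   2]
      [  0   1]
Each vertex is the intersection of two constraint boundaries that also satisfies all remaining constraints:
  x = 0 and y = 0 → (0, 0)
  4x + y = 24 and x = 6 → (6, 0)
  x + 2y = 6 and x = 0 → (0, 3)

Vertices: (0, 0), (6, 0), (0, 3)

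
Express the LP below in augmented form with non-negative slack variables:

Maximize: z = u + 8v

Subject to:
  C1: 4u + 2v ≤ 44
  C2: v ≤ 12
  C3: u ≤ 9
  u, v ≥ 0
max z = u + 8v

s.t.
  4u + 2v + s1 = 44
  v + s2 = 12
  u + s3 = 9
  u, v, s1, s2, s3 ≥ 0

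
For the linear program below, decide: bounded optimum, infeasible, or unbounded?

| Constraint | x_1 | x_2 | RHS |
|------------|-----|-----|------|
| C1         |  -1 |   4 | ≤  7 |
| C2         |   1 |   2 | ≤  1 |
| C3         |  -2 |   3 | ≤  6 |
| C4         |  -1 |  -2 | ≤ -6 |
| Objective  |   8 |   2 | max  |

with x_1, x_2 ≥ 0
C2 requires x_1 + 2x_2 ≤ 1, while C4 (-x_1 - 2x_2 ≤ -6) is equivalent to x_1 + 2x_2 ≥ 6. Together they would need 6 ≤ x_1 + 2x_2 ≤ 1, which is impossible since 6 > 1. No point satisfies all constraints.

Infeasible — the constraint set is empty.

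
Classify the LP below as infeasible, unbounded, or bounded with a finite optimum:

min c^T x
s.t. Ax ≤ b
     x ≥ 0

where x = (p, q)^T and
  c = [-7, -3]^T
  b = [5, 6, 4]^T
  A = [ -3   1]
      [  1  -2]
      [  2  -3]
Feasible point: (0, 0) satisfies every constraint, so the LP is feasible.
Direction d = (1, 1): for each constraint row a, a·d ≤ 0 —
  (-3)(1) + (1)(1) = -2 ≤ 0
  (1)(1) + (-2)(1) = -1 ≤ 0
  (2)(1) + (-3)(1) = -1 ≤ 0
and d ≥ 0, so (0, 0) + t·d stays feasible for every t ≥ 0. Along this ray z = -7p - 3q changes by -10 per unit t, so z → −∞.

The LP is unbounded; z can be made arbitrarily small.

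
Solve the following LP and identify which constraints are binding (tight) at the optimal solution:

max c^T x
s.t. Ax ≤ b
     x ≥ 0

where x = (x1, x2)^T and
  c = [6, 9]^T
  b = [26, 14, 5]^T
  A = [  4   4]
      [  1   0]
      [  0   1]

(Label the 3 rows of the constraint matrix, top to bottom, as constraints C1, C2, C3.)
Optimal: x1 = 1.5, x2 = 5
Slack at optimum:
  C1: slack = 0 (binding)
  C2: slack = 12.5
  C3: slack = 0 (binding)
  x1 ≥ 0: x1 = 1.5
  x2 ≥ 0: x2 = 5
Binding constraints: C1, C3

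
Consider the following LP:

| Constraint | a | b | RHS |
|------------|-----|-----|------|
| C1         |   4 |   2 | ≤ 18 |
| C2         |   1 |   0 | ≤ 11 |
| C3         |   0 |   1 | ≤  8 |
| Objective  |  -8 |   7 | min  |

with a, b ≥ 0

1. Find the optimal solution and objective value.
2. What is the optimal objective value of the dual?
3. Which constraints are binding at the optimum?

1. a = 4.5, b = 0, z = -36
2. -36 (by strong duality, equal to the primal optimum)
3. C1, b ≥ 0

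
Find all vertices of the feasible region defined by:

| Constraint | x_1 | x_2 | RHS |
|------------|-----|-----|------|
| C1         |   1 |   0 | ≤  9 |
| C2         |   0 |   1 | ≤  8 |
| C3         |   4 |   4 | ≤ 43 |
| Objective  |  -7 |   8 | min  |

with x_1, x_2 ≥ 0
Each vertex is the intersection of two constraint boundaries that also satisfies all remaining constraints:
  x_1 = 0 and x_2 = 0 → (0, 0)
  x_1 = 9 and x_2 = 0 → (9, 0)
  x_1 = 9 and 4x_1 + 4x_2 = 43 → (9, 1.75)
  x_2 = 8 and 4x_1 + 4x_2 = 43 → (2.75, 8)
  x_2 = 8 and x_1 = 0 → (0, 8)

Vertices: (0, 0), (9, 0), (9, 1.75), (2.75, 8), (0, 8)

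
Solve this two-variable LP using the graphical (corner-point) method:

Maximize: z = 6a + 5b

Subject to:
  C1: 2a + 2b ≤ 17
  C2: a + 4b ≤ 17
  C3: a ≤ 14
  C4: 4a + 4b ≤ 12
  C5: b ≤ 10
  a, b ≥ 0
Each vertex is the intersection of two constraint boundaries that also satisfies all remaining constraints:
  a = 0 and b = 0 → (0, 0)
  4a + 4b = 12 and b = 0 → (3, 0)
  4a + 4b = 12 and a = 0 → (0, 3)

Evaluating z = 6a + 5b at each vertex:
  (0, 0): z = 0
  (3, 0): z = 18
  (0, 3): z = 15

The maximum is at (3, 0) with z = 18.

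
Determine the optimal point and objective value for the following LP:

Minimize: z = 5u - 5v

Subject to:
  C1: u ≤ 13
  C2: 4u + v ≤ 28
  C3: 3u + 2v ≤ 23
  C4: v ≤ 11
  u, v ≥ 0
u = 0, v = 11, z = -55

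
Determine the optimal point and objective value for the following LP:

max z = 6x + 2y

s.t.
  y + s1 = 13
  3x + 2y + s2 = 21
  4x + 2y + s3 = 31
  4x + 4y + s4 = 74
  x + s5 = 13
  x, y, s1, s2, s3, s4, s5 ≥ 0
Each vertex is the intersection of two constraint boundaries that also satisfies all remaining constraints:
  x = 0 and y = 0 → (0, 0)
  3x + 2y = 21 and y = 0 → (7, 0)
  3x + 2y = 21 and x = 0 → (0, 10.5)

Evaluating z = 6x + 2y at each vertex:
  (0, 0): z = 0
  (7, 0): z = 42
  (0, 10.5): z = 21

The maximum is at (7, 0) with z = 42.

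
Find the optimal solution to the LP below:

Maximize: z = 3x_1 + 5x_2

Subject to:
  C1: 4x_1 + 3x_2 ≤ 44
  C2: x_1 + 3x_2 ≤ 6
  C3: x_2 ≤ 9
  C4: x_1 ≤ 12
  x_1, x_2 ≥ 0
Each vertex is the intersection of two constraint boundaries that also satisfies all remaining constraints:
  x_1 = 0 and x_2 = 0 → (0, 0)
  x_1 + 3x_2 = 6 and x_2 = 0 → (6, 0)
  x_1 + 3x_2 = 6 and x_1 = 0 → (0, 2)

Evaluating z = 3x_1 + 5x_2 at each vertex:
  (0, 0): z = 0
  (6, 0): z = 18
  (0, 2): z = 10

The maximum is at (6, 0) with z = 18.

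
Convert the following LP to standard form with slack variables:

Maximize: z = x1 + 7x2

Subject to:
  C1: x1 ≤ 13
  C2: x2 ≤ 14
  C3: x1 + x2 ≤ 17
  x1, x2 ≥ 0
max z = x1 + 7x2

s.t.
  x1 + s1 = 13
  x2 + s2 = 14
  x1 + x2 + s3 = 17
  x1, x2, s1, s2, s3 ≥ 0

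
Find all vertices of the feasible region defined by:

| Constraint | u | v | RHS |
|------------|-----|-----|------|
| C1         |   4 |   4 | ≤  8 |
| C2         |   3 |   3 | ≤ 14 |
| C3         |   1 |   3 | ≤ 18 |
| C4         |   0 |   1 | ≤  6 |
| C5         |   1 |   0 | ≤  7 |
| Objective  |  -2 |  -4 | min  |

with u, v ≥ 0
Each vertex is the intersection of two constraint boundaries that also satisfies all remaining constraints:
  u = 0 and v = 0 → (0, 0)
  4u + 4v = 8 and v = 0 → (2, 0)
  4u + 4v = 8 and u = 0 → (0, 2)

Vertices: (0, 0), (2, 0), (0, 2)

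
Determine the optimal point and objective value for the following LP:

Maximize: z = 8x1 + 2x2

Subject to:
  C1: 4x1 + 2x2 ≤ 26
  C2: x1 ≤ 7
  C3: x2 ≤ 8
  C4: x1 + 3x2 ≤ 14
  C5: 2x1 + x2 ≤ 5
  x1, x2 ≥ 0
Each vertex is the intersection of two constraint boundaries that also satisfies all remaining constraints:
  x1 = 0 and x2 = 0 → (0, 0)
  2x1 + x2 = 5 and x2 = 0 → (2.5, 0)
  x1 + 3x2 = 14 and 2x1 + x2 = 5 → (0.2, 4.6)
  x1 + 3x2 = 14 and x1 = 0 → (0, 4.667)

Evaluating z = 8x1 + 2x2 at each vertex:
  (0, 0): z = 0
  (2.5, 0): z = 20
  (0.2, 4.6): z = 10.8
  (0, 4.667): z = 9.333

The maximum is at (2.5, 0) with z = 20.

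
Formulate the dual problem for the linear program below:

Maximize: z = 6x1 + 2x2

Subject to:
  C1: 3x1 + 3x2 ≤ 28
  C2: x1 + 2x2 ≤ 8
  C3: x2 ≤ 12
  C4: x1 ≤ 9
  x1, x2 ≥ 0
Minimize: z = 28y1 + 8y2 + 12y3 + 9y4

Subject to:
  C1: -3y1 - y2 - y4 ≤ -6
  C2: -3y1 - 2y2 - y3 ≤ -2
  y1, y2, y3, y4 ≥ 0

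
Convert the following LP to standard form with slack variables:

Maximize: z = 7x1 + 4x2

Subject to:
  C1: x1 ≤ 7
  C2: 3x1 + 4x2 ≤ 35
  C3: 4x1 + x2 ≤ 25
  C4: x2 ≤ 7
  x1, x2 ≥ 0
max z = 7x1 + 4x2

s.t.
  x1 + s1 = 7
  3x1 + 4x2 + s2 = 35
  4x1 + x2 + s3 = 25
  x2 + s4 = 7
  x1, x2, s1, s2, s3, s4 ≥ 0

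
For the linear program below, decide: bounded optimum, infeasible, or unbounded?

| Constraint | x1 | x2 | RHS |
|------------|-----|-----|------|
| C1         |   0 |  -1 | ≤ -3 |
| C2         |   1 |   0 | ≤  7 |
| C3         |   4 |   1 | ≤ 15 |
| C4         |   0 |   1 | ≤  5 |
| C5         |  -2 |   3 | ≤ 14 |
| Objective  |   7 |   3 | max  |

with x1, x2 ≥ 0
The point (2.5, 5) satisfies every constraint, so the LP is feasible; the constraints give x1 ≤ 7 and x2 ≤ 5, which with x1, x2 ≥ 0 keep the feasible region inside a bounded box. A feasible, bounded LP attains a finite optimum at a vertex.

The LP has an optimal solution: (2.5, 5) with z = 32.5.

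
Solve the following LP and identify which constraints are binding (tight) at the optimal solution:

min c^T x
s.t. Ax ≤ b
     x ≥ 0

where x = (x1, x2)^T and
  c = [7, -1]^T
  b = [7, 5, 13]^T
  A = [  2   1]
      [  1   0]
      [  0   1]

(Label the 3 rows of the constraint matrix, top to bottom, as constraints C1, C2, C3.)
Optimal: x1 = 0, x2 = 7
Slack at optimum:
  C1: slack = 0 (binding)
  C2: slack = 5
  C3: slack = 6
  x1 ≥ 0: x1 = 0 (binding)
  x2 ≥ 0: x2 = 7
Binding constraints: C1, x1 ≥ 0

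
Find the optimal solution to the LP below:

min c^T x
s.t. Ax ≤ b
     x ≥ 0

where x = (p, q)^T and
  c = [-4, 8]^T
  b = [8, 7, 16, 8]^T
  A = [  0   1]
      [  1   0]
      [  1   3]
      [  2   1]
Each vertex is the intersection of two constraint boundaries that also satisfies all remaining constraints:
  p = 0 and q = 0 → (0, 0)
  2p + q = 8 and q = 0 → (4, 0)
  p + 3q = 16 and 2p + q = 8 → (1.6, 4.8)
  p + 3q = 16 and p = 0 → (0, 5.333)

Evaluating z = -4p + 8q at each vertex:
  (0, 0): z = 0
  (4, 0): z = -16
  (1.6, 4.8): z = 32
  (0, 5.333): z = 42.67

The minimum is at (4, 0) with z = -16.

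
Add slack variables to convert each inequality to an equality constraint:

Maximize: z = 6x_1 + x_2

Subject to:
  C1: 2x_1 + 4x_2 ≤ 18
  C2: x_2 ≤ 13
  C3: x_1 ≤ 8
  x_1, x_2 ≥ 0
max z = 6x_1 + x_2

s.t.
  2x_1 + 4x_2 + s1 = 18
  x_2 + s2 = 13
  x_1 + s3 = 8
  x_1, x_2, s1, s2, s3 ≥ 0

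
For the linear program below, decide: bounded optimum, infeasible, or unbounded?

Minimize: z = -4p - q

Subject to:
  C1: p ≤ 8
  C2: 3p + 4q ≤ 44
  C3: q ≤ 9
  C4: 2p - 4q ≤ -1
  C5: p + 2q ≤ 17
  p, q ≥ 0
The point (8, 4.5) satisfies every constraint, so the LP is feasible; the constraints give p ≤ 8 and q ≤ 9, which with p, q ≥ 0 keep the feasible region inside a bounded box. A feasible, bounded LP attains a finite optimum at a vertex.

Evaluating z = -4p - q at each vertex:
  (0, 0.25): z = -0.25
  (8, 4.25): z = -36.25
  (8, 4.5): z = -36.5
  (0, 8.5): z = -8.5

Feasible with finite optimum z* = -36.5 at (8, 4.5).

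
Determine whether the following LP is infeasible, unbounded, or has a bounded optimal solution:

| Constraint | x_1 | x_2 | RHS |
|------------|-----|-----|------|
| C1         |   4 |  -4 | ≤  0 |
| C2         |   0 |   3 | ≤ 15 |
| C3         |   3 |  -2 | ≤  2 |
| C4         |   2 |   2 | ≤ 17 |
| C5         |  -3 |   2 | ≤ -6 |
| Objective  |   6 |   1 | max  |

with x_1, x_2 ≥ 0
C3 requires 3x_1 - 2x_2 ≤ 2, while C5 (-3x_1 + 2x_2 ≤ -6) is equivalent to 3x_1 - 2x_2 ≥ 6. Together they would need 6 ≤ 3x_1 - 2x_2 ≤ 2, which is impossible since 6 > 2. No point satisfies all constraints.

Infeasible: no point satisfies all constraints simultaneously.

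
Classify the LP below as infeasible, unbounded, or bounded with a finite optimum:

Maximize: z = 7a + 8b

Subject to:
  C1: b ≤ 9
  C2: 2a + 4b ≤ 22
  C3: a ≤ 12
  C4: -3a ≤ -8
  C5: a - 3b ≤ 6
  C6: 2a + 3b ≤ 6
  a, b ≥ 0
The point (3, 0) satisfies every constraint, so the LP is feasible; the constraints give a ≤ 12 and b ≤ 9, which with a, b ≥ 0 keep the feasible region inside a bounded box. A feasible, bounded LP attains a finite optimum at a vertex.

Feasible with finite optimum z* = 21 at (3, 0).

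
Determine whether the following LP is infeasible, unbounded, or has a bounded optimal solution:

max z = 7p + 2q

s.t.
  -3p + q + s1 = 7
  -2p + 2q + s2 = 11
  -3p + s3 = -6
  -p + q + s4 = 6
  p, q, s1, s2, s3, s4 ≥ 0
Feasible point: (2, 0) satisfies every constraint, so the LP is feasible.
Direction d = (1, 0): for each constraint row a, a·d ≤ 0 —
  (-3)(1) + (1)(0) = -3 ≤ 0
  (-2)(1) + (2)(0) = -2 ≤ 0
  (-3)(1) + (0)(0) = -3 ≤ 0
  (-1)(1) + (1)(0) = -1 ≤ 0
and d ≥ 0, so (2, 0) + t·d stays feasible for every t ≥ 0. Along this ray z = 7p + 2q changes by 7 per unit t, so z → +∞.

Unbounded: there is a feasible ray along which z → +∞.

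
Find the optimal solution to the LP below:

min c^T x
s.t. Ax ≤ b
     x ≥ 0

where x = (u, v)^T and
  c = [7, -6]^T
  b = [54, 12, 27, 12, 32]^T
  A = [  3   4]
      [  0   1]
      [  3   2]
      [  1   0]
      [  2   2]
Each vertex is the intersection of two constraint boundaries that also satisfies all remaining constraints:
  u = 0 and v = 0 → (0, 0)
  3u + 2v = 27 and v = 0 → (9, 0)
  v = 12 and 3u + 2v = 27 → (1, 12)
  v = 12 and u = 0 → (0, 12)

Evaluating z = 7u - 6v at each vertex:
  (0, 0): z = 0
  (9, 0): z = 63
  (1, 12): z = -65
  (0, 12): z = -72

The minimum is at (0, 12) with z = -72.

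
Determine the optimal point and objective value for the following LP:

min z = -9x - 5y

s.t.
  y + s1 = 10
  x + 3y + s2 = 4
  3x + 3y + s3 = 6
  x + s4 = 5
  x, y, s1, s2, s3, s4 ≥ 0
Each vertex is the intersection of two constraint boundaries that also satisfies all remaining constraints:
  x = 0 and y = 0 → (0, 0)
  3x + 3y = 6 and y = 0 → (2, 0)
  x + 3y = 4 and 3x + 3y = 6 → (1, 1)
  x + 3y = 4 and x = 0 → (0, 1.333)

Evaluating z = -9x - 5y at each vertex:
  (0, 0): z = 0
  (2, 0): z = -18
  (1, 1): z = -14
  (0, 1.333): z = -6.667

The minimum is at (2, 0) with z = -18.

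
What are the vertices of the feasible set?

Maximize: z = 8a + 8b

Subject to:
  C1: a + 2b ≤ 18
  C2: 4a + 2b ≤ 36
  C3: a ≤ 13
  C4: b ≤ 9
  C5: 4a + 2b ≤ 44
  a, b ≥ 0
Each vertex is the intersection of two constraint boundaries that also satisfies all remaining constraints:
  a = 0 and b = 0 → (0, 0)
  4a + 2b = 36 and b = 0 → (9, 0)
  a + 2b = 18 and 4a + 2b = 36 → (6, 6)
  a + 2b = 18 and b = 9 → (0, 9)

Vertices: (0, 0), (9, 0), (6, 6), (0, 9)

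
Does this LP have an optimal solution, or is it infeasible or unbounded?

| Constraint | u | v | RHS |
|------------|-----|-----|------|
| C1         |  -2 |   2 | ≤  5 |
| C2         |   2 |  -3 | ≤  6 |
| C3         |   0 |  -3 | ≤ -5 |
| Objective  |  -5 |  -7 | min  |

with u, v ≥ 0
Feasible point: (0, 2) satisfies every constraint, so the LP is feasible.
Direction d = (1, 1): for each constraint row a, a·d ≤ 0 —
  (-2)(1) + (2)(1) = 0 ≤ 0
  (2)(1) + (-3)(1) = -1 ≤ 0
  (0)(1) + (-3)(1) = -3 ≤ 0
and d ≥ 0, so (0, 2) + t·d stays feasible for every t ≥ 0. Along this ray z = -5u - 7v changes by -12 per unit t, so z → −∞.

Unbounded: there is a feasible ray along which z → −∞.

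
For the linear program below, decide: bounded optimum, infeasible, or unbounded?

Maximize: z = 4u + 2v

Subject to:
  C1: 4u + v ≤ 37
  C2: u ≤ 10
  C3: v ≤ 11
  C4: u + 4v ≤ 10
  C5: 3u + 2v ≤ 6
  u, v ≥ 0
The point (2, 0) satisfies every constraint, so the LP is feasible; the constraints give u ≤ 10 and v ≤ 11, which with u, v ≥ 0 keep the feasible region inside a bounded box. A feasible, bounded LP attains a finite optimum at a vertex.

Evaluating z = 4u + 2v at each vertex:
  (0, 0): z = 0
  (2, 0): z = 8
  (0.4, 2.4): z = 6.4
  (0, 2.5): z = 5

Bounded optimum: z* = 8 at (2, 0).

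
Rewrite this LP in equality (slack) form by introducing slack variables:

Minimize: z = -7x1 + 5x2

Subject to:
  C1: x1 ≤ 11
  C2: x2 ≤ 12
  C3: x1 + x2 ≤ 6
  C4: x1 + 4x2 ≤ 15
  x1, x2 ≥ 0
min z = -7x1 + 5x2

s.t.
  x1 + s1 = 11
  x2 + s2 = 12
  x1 + x2 + s3 = 6
  x1 + 4x2 + s4 = 15
  x1, x2, s1, s2, s3, s4 ≥ 0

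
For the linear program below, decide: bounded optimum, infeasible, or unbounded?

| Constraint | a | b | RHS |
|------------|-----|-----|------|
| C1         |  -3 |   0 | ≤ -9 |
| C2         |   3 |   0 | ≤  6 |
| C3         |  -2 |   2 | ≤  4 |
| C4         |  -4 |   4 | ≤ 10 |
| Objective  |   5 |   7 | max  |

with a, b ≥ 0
C2 requires 3a ≤ 6, while C1 (-3a ≤ -9) is equivalent to 3a ≥ 9. Together they would need 9 ≤ 3a ≤ 6, which is impossible since 9 > 6. No point satisfies all constraints.

Infeasible: no point satisfies all constraints simultaneously.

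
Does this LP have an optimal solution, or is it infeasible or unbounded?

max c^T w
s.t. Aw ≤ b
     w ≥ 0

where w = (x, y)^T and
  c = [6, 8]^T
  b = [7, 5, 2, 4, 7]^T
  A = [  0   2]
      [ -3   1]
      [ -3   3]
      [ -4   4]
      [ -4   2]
Feasible point: (0, 0) satisfies every constraint, so the LP is feasible.
Direction d = (1, 0): for each constraint row a, a·d ≤ 0 —
  (0)(1) + (2)(0) = 0 ≤ 0
  (-3)(1) + (1)(0) = -3 ≤ 0
  (-3)(1) + (3)(0) = -3 ≤ 0
  (-4)(1) + (4)(0) = -4 ≤ 0
  (-4)(1) + (2)(0) = -4 ≤ 0
and d ≥ 0, so (0, 0) + t·d stays feasible for every t ≥ 0. Along this ray z = 6x + 8y changes by 6 per unit t, so z → +∞.

Unbounded — the objective can increase without bound over the feasible region.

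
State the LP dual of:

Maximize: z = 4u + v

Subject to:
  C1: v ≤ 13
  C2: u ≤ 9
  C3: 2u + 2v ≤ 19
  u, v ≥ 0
Minimize: z = 13y1 + 9y2 + 19y3

Subject to:
  C1: -y2 - 2y3 ≤ -4
  C2: -y1 - 2y3 ≤ -1
  y1, y2, y3 ≥ 0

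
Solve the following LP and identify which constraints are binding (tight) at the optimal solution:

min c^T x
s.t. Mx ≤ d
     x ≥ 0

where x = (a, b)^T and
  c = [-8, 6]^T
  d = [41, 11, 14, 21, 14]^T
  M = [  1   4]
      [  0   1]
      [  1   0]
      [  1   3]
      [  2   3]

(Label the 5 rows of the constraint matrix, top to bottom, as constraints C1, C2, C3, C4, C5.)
Optimal: a = 7, b = 0
Binding: C5, b ≥ 0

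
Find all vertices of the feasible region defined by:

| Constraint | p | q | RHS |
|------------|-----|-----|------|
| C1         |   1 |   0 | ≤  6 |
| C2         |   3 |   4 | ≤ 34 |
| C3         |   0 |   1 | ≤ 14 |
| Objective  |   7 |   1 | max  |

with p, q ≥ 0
Each vertex is the intersection of two constraint boundaries that also satisfies all remaining constraints:
  p = 0 and q = 0 → (0, 0)
  p = 6 and q = 0 → (6, 0)
  p = 6 and 3p + 4q = 34 → (6, 4)
  3p + 4q = 34 and p = 0 → (0, 8.5)

Vertices: (0, 0), (6, 0), (6, 4), (0, 8.5)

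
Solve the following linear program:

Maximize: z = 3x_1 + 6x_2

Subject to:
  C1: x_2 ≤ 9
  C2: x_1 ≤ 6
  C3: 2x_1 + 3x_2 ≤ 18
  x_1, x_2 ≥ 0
Each vertex is the intersection of two constraint boundaries that also satisfies all remaining constraints:
  x_1 = 0 and x_2 = 0 → (0, 0)
  x_1 = 6 and x_2 = 0 → (6, 0)
  x_1 = 6 and 2x_1 + 3x_2 = 18 → (6, 2)
  2x_1 + 3x_2 = 18 and x_1 = 0 → (0, 6)

Evaluating z = 3x_1 + 6x_2 at each vertex:
  (0, 0): z = 0
  (6, 0): z = 18
  (6, 2): z = 30
  (0, 6): z = 36

The maximum is at (0, 6) with z = 36.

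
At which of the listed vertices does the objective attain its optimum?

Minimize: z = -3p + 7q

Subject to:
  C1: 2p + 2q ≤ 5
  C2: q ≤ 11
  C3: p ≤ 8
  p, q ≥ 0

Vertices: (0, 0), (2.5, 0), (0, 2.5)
Evaluating z = -3p + 7q at each vertex:
  (0, 0): z = 0
  (2.5, 0): z = -7.5
  (0, 2.5): z = 17.5

The smallest value is z = -7.5, attained at (2.5, 0).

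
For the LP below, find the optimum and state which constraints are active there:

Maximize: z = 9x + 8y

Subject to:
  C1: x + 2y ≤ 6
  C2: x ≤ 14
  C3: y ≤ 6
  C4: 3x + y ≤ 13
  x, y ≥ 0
Optimal: x = 4, y = 1
Slack at optimum:
  C1: slack = 0 (binding)
  C2: slack = 10
  C3: slack = 5
  C4: slack = 0 (binding)
  x ≥ 0: x = 4
  y ≥ 0: y = 1
Binding constraints: C1, C4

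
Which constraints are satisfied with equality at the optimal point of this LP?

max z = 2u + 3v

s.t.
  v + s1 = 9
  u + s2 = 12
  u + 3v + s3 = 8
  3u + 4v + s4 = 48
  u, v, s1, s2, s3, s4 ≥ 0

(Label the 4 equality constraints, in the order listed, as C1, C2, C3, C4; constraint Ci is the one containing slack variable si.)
Optimal: u = 8, v = 0
Binding: C3, v ≥ 0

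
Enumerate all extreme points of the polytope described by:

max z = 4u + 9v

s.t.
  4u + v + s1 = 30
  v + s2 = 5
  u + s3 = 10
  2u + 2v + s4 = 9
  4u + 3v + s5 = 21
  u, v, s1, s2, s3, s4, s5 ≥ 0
Each vertex is the intersection of two constraint boundaries that also satisfies all remaining constraints:
  u = 0 and v = 0 → (0, 0)
  2u + 2v = 9 and v = 0 → (4.5, 0)
  2u + 2v = 9 and u = 0 → (0, 4.5)

Vertices: (0, 0), (4.5, 0), (0, 4.5)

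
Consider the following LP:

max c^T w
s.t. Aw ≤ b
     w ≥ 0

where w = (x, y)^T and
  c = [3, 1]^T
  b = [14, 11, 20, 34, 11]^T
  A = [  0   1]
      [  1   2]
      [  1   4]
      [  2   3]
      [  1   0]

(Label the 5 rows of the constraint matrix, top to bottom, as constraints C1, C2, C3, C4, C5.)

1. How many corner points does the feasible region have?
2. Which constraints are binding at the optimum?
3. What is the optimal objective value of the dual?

1. 4
2. C2, C5, y ≥ 0
3. 33 (by strong duality, equal to the primal optimum)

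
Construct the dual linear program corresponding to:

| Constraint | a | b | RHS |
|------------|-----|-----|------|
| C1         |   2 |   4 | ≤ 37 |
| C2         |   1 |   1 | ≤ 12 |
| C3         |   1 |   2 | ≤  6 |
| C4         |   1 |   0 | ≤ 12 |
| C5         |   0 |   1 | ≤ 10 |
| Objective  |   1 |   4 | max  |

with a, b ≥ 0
Minimize: z = 37y1 + 12y2 + 6y3 + 12y4 + 10y5

Subject to:
  C1: -2y1 - y2 - y3 - y4 ≤ -1
  C2: -4y1 - y2 - 2y3 - y5 ≤ -4
  y1, y2, y3, y4, y5 ≥ 0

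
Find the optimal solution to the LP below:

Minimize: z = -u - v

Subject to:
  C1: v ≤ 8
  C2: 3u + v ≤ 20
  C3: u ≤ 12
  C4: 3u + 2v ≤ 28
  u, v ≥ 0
u = 4, v = 8, z = -12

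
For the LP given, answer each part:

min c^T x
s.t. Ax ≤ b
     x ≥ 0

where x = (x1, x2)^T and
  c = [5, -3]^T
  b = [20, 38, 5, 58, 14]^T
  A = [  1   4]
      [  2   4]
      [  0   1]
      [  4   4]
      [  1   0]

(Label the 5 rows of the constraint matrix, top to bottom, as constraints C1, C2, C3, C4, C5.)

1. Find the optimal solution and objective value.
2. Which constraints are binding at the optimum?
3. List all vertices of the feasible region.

1. x1 = 0, x2 = 5, z = -15
2. C1, C3, x1 ≥ 0
3. (0, 0), (14, 0), (14, 0.5), (12.67, 1.833), (0, 5)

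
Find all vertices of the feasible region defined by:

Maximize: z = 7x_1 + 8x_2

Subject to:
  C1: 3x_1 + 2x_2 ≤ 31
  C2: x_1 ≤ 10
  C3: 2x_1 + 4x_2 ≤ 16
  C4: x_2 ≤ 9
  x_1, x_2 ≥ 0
Each vertex is the intersection of two constraint boundaries that also satisfies all remaining constraints:
  x_1 = 0 and x_2 = 0 → (0, 0)
  2x_1 + 4x_2 = 16 and x_2 = 0 → (8, 0)
  2x_1 + 4x_2 = 16 and x_1 = 0 → (0, 4)

Vertices: (0, 0), (8, 0), (0, 4)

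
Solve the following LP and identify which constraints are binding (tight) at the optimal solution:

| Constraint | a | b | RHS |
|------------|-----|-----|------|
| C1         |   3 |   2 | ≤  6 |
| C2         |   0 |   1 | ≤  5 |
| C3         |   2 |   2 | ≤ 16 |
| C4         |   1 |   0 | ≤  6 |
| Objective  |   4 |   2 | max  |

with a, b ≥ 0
Optimal: a = 2, b = 0
Slack at optimum:
  C1: slack = 0 (binding)
  C2: slack = 5
  C3: slack = 12
  C4: slack = 4
  a ≥ 0: a = 2
  b ≥ 0: b = 0 (binding)
Binding constraints: C1, b ≥ 0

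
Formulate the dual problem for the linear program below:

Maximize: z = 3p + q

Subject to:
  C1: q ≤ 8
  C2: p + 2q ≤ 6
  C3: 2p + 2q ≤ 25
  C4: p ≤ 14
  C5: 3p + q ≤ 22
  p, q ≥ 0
Minimize: z = 8y1 + 6y2 + 25y3 + 14y4 + 22y5

Subject to:
  C1: -y2 - 2y3 - y4 - 3y5 ≤ -3
  C2: -y1 - 2y2 - 2y3 - y5 ≤ -1
  y1, y2, y3, y4, y5 ≥ 0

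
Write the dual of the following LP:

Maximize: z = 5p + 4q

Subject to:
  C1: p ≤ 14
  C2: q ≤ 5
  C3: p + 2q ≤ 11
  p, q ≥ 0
Minimize: z = 14y1 + 5y2 + 11y3

Subject to:
  C1: -y1 - y3 ≤ -5
  C2: -y2 - 2y3 ≤ -4
  y1, y2, y3 ≥ 0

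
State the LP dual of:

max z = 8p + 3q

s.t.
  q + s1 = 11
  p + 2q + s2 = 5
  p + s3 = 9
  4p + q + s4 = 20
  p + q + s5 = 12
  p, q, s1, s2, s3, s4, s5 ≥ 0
Minimize: z = 11y1 + 5y2 + 9y3 + 20y4 + 12y5

Subject to:
  C1: -y2 - y3 - 4y4 - y5 ≤ -8
  C2: -y1 - 2y2 - y4 - y5 ≤ -3
  y1, y2, y3, y4, y5 ≥ 0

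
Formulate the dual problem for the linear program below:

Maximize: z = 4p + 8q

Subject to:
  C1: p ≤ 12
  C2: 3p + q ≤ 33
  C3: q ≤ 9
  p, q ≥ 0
Minimize: z = 12y1 + 33y2 + 9y3

Subject to:
  C1: -y1 - 3y2 ≤ -4
  C2: -y2 - y3 ≤ -8
  y1, y2, y3 ≥ 0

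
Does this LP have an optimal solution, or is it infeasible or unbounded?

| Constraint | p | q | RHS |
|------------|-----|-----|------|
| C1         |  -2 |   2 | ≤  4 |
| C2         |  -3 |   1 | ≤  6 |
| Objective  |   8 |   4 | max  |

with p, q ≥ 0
Feasible point: (0, 0) satisfies every constraint, so the LP is feasible.
Direction d = (1, 0): for each constraint row a, a·d ≤ 0 —
  (-2)(1) + (2)(0) = -2 ≤ 0
  (-3)(1) + (1)(0) = -3 ≤ 0
and d ≥ 0, so (0, 0) + t·d stays feasible for every t ≥ 0. Along this ray z = 8p + 4q changes by 8 per unit t, so z → +∞.

Unbounded: there is a feasible ray along which z → +∞.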